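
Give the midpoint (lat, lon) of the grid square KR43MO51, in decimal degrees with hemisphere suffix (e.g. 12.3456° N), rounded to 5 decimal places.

83.58958° N, 29.04583° E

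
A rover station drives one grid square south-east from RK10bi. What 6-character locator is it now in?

Longitude subsquare b = 1; +1 → 2 = c.
Latitude subsquare i = 8; −1 → 7 = h.

RK10ch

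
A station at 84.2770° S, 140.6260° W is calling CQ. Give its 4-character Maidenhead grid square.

BA95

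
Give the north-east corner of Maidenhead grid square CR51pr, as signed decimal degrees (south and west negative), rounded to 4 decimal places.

Field C=2, R=17: +2·20° lon, +17·10° lat → SW at lon -140°, lat 80°.
Square 5, 1: +5·2° lon, +1·1° lat → SW at lon -130°, lat 81°.
Subsquare p=15, r=17: +15·0.0833333° lon, +17·0.0416667° lat → SW at lon -128.75°, lat 81.7083°.
Cell spans 0.0833333° lon × 0.0416667° lat. NE corner is SW corner plus one full cell.
latitude 81.7500, longitude -128.6667.

81.7500, -128.6667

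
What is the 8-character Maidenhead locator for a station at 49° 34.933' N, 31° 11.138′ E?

Shift to the Maidenhead origin (180°W, 90°S): lon 211.18563, lat 139.58222.
Field: lon ⌊211.18563/20⌋ = 10 → K; lat ⌊139.58222/10⌋ = 13 → N.
Square: lon ⌊11.18563/2⌋ = 5; lat ⌊9.58222/1⌋ = 9.
Subsquare: lon ⌊1.18563/0.0833333⌋ = 14 → o; lat ⌊0.58222/0.0416667⌋ = 13 → n.
Extended square: lon ⌊0.01897/0.00833333⌋ = 2; lat ⌊0.04055/0.00416667⌋ = 9.

KN59on29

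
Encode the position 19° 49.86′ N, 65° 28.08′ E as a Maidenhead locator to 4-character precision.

MK29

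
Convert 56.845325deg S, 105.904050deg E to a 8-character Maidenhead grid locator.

Add 180° to longitude and 90° to latitude: 285.90405, 33.15467.
Field: lon ⌊285.90405/20⌋ = 14 → O; lat ⌊33.15467/10⌋ = 3 → D.
Square: lon ⌊5.90405/2⌋ = 2; lat ⌊3.15467/1⌋ = 3.
Subsquare: lon ⌊1.90405/0.0833333⌋ = 22 → w; lat ⌊0.15467/0.0416667⌋ = 3 → d.
Extended square: lon ⌊0.07072/0.00833333⌋ = 8; lat ⌊0.02967/0.00416667⌋ = 7.

OD23wd87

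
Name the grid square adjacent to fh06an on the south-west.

EH96xm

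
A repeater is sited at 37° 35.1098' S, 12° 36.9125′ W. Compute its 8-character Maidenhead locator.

IF32qj69

Offset from 180°W / 90°S: lon 167.38479°, lat 52.41484°.
Field (20°×10°, letters A–R): lon ⌊167.38479/20⌋ = 8 → I; lat ⌊52.41484/10⌋ = 5 → F.
Square (2°×1°, digits 0–9): lon ⌊7.38479/2⌋ = 3; lat ⌊2.41484/1⌋ = 2.
Subsquare (5′×2.5′, letters a–x): lon ⌊1.38479/0.0833333⌋ = 16 → q; lat ⌊0.41484/0.0416667⌋ = 9 → j.
Extended square (30″×15″, digits 0–9): lon ⌊0.05146/0.00833333⌋ = 6; lat ⌊0.03984/0.00416667⌋ = 9.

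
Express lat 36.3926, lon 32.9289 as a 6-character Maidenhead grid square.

Offset from 180°W / 90°S: lon 212.9289°, lat 126.3926°.
Field (20°×10°, letters A–R): lon ⌊212.9289/20⌋ = 10 → K; lat ⌊126.3926/10⌋ = 12 → M.
Square (2°×1°, digits 0–9): lon ⌊12.9289/2⌋ = 6; lat ⌊6.3926/1⌋ = 6.
Subsquare (5′×2.5′, letters a–x): lon ⌊0.9289/0.0833333⌋ = 11 → l; lat ⌊0.3926/0.0416667⌋ = 9 → j.

KM66lj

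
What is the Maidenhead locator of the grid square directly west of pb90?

PB80

Longitude square 9; −1 → 8.
The latitude characters are unchanged.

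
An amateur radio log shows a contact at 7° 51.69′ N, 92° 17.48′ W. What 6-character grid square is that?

EJ37uu

Offset from 180°W / 90°S: lon 87.7087°, lat 97.8615°.
Field (20°×10°, letters A–R): 87.7087/20 → 4 → E, 97.8615/10 → 9 → J; chars EJ.
Square (2°×1°, digits 0–9): 7.7087/2 → 3, 7.8615/1 → 7; chars 37.
Subsquare (5′×2.5′, letters a–x): 1.7087/0.0833333 → 20 → u, 0.8615/0.0416667 → 20 → u; chars uu.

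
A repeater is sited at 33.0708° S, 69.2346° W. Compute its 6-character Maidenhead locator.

FF56jw

Offset from 180°W / 90°S: lon 110.7654°, lat 56.9292°.
Field: 110.7654/20 → 5 → F, 56.9292/10 → 5 → F; chars FF.
Square: 10.7654/2 → 5, 6.9292/1 → 6; chars 56.
Subsquare: 0.7654/0.0833333 → 9 → j, 0.9292/0.0416667 → 22 → w; chars jw.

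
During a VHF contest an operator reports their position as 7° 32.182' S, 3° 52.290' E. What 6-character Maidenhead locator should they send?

JI12wl

Offset from 180°W / 90°S: lon 183.8715°, lat 82.4636°.
Field (20°×10°, letters A–R): 183.8715/20 → 9 → J, 82.4636/10 → 8 → I; chars JI.
Square (2°×1°, digits 0–9): 3.8715/2 → 1, 2.4636/1 → 2; chars 12.
Subsquare (5′×2.5′, letters a–x): 1.8715/0.0833333 → 22 → w, 0.4636/0.0416667 → 11 → l; chars wl.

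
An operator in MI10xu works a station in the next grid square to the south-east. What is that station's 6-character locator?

Longitude subsquare x = 23; +1 → 24, wraps to 0 = a, carry into square.
Longitude square 1; +1 → 2.
Latitude subsquare u = 20; −1 → 19 = t.

MI20at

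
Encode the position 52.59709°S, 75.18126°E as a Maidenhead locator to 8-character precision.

Add 180° to longitude and 90° to latitude: 255.18126, 37.40291.
Field: lon ⌊255.18126/20⌋ = 12 → M; lat ⌊37.40291/10⌋ = 3 → D.
Square: lon ⌊15.18126/2⌋ = 7; lat ⌊7.40291/1⌋ = 7.
Subsquare: lon ⌊1.18126/0.0833333⌋ = 14 → o; lat ⌊0.40291/0.0416667⌋ = 9 → j.
Extended square: lon ⌊0.01459/0.00833333⌋ = 1; lat ⌊0.02791/0.00416667⌋ = 6.

MD77oj16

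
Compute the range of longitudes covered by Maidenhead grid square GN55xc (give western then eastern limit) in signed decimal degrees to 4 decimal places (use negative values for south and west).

-48.0833, -48.0000

Field G=6, N=13: +6·20° lon, +13·10° lat → SW at lon -60°, lat 40°.
Square 5, 5: +5·2° lon, +5·1° lat → SW at lon -50°, lat 45°.
Subsquare x=23, c=2: +23·0.0833333° lon, +2·0.0416667° lat → SW at lon -48.0833°, lat 45.0833°.
Cell spans 0.0833333° lon × 0.0416667° lat.
west -48.0833, east -48.0000.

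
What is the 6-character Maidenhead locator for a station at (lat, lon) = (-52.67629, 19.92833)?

Offset from 180°W / 90°S: lon 199.9283°, lat 37.3237°.
Field: lon ⌊199.9283/20⌋ = 9 → J; lat ⌊37.3237/10⌋ = 3 → D.
Square: lon ⌊19.9283/2⌋ = 9; lat ⌊7.3237/1⌋ = 7.
Subsquare: lon ⌊1.9283/0.0833333⌋ = 23 → x; lat ⌊0.3237/0.0416667⌋ = 7 → h.

JD97xh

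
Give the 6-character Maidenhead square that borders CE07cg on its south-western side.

CE07bf

Longitude subsquare c = 2; −1 → 1 = b.
Latitude subsquare g = 6; −1 → 5 = f.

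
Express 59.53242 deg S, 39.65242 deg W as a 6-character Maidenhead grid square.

HD00el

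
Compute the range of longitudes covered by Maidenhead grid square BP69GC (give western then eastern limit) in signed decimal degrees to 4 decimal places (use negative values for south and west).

Field B=1, P=15: +1·20° lon, +15·10° lat → SW at lon -160°, lat 60°.
Square 6, 9: +6·2° lon, +9·1° lat → SW at lon -148°, lat 69°.
Subsquare g=6, c=2: +6·0.0833333° lon, +2·0.0416667° lat → SW at lon -147.5°, lat 69.0833°.
Cell spans 0.0833333° lon × 0.0416667° lat.
west -147.5000, east -147.4167.

-147.5000, -147.4167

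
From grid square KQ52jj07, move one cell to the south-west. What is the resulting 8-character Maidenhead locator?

KQ52ij96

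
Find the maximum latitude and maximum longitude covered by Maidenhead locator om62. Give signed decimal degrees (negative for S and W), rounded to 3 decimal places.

Field O=14, M=12: +14·20° lon, +12·10° lat → SW at lon 100°, lat 30°.
Square 6, 2: +6·2° lon, +2·1° lat → SW at lon 112°, lat 32°.
Cell spans 2° lon × 1° lat. NE corner is SW corner plus one full cell.
latitude 33.000, longitude 114.000.

33.000, 114.000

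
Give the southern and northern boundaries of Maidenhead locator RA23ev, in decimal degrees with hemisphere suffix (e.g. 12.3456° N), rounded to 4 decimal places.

Field R=17, A=0: +17·20° lon, +0·10° lat → SW at lon 160°, lat -90°.
Square 2, 3: +2·2° lon, +3·1° lat → SW at lon 164°, lat -87°.
Subsquare e=4, v=21: +4·0.0833333° lon, +21·0.0416667° lat → SW at lon 164.333°, lat -86.125°.
Cell spans 0.0833333° lon × 0.0416667° lat.
south 86.1250° S, north 86.0833° S.

86.1250° S, 86.0833° S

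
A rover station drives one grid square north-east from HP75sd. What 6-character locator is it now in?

Longitude subsquare s = 18; +1 → 19 = t.
Latitude subsquare d = 3; +1 → 4 = e.

HP75te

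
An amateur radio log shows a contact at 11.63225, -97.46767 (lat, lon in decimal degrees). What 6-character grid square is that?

EK11gp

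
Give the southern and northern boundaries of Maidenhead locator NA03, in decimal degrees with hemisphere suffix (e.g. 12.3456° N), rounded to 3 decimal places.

87.000° S, 86.000° S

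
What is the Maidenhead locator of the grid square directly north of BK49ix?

Latitude subsquare x = 23; +1 → 24, wraps to 0 = a, carry into square.
Latitude square 9; +1 → 10, wraps to 0, carry into field.
Latitude field K = 10; +1 → 11 = L.
The longitude characters are unchanged.

BL40ia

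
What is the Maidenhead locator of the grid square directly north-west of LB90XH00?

LB90wh91

Longitude extended square 0; −1 → -1, wraps to 9, carry into subsquare.
Longitude subsquare x = 23; −1 → 22 = w.
Latitude extended square 0; +1 → 1.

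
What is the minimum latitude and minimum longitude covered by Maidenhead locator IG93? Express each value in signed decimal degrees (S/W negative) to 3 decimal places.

-27.000, -2.000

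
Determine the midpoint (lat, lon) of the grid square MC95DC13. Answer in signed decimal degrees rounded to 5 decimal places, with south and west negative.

Field M=12, C=2: +12·20° lon, +2·10° lat → SW at lon 60°, lat -70°.
Square 9, 5: +9·2° lon, +5·1° lat → SW at lon 78°, lat -65°.
Subsquare d=3, c=2: +3·0.0833333° lon, +2·0.0416667° lat → SW at lon 78.25°, lat -64.9167°.
Extended square 1, 3: +1·0.00833333° lon, +3·0.00416667° lat → SW at lon 78.2583°, lat -64.9042°.
Cell spans 0.00833333° lon × 0.00416667° lat. Centre is SW corner plus half of each.
latitude -64.90208, longitude 78.26250.

-64.90208, 78.26250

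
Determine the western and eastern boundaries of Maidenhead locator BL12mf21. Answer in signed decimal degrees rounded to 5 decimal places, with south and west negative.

-156.98333, -156.97500

Field B=1, L=11: +1·20° lon, +11·10° lat → SW at lon -160°, lat 20°.
Square 1, 2: +1·2° lon, +2·1° lat → SW at lon -158°, lat 22°.
Subsquare m=12, f=5: +12·0.0833333° lon, +5·0.0416667° lat → SW at lon -157°, lat 22.2083°.
Extended square 2, 1: +2·0.00833333° lon, +1·0.00416667° lat → SW at lon -156.983°, lat 22.2125°.
Cell spans 0.00833333° lon × 0.00416667° lat.
west -156.98333, east -156.97500.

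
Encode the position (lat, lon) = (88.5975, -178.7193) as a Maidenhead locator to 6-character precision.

AR08po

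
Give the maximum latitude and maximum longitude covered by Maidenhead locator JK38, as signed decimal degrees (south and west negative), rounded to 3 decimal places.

Field J=9, K=10: +9·20° lon, +10·10° lat → SW at lon 0°, lat 10°.
Square 3, 8: +3·2° lon, +8·1° lat → SW at lon 6°, lat 18°.
Cell spans 2° lon × 1° lat. NE corner is SW corner plus one full cell.
latitude 19.000, longitude 8.000.

19.000, 8.000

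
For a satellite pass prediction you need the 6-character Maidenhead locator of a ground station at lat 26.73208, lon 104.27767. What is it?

Shift to the Maidenhead origin (180°W, 90°S): lon 284.2777, lat 116.7321.
Field: lon ⌊284.2777/20⌋ = 14 → O; lat ⌊116.7321/10⌋ = 11 → L.
Square: lon ⌊4.2777/2⌋ = 2; lat ⌊6.7321/1⌋ = 6.
Subsquare: lon ⌊0.2777/0.0833333⌋ = 3 → d; lat ⌊0.7321/0.0416667⌋ = 17 → r.

OL26dr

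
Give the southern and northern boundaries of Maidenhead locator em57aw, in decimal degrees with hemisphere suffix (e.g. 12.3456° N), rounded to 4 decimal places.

37.9167° N, 37.9583° N

Field E=4, M=12: +4·20° lon, +12·10° lat → SW at lon -100°, lat 30°.
Square 5, 7: +5·2° lon, +7·1° lat → SW at lon -90°, lat 37°.
Subsquare a=0, w=22: +0·0.0833333° lon, +22·0.0416667° lat → SW at lon -90°, lat 37.9167°.
Cell spans 0.0833333° lon × 0.0416667° lat.
south 37.9167° N, north 37.9583° N.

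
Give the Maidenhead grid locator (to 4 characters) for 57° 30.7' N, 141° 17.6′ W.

Offset from 180°W / 90°S: lon 38.71°, lat 147.51°.
Field: 38.71/20 → 1 → B, 147.51/10 → 14 → O; chars BO.
Square: 18.71/2 → 9, 7.51/1 → 7; chars 97.

BO97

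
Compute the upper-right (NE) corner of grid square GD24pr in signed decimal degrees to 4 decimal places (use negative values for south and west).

-55.2500, -54.6667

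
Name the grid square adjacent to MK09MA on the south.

Latitude subsquare a = 0; −1 → -1, wraps to 23 = x, carry into square.
Latitude square 9; −1 → 8.
The longitude characters are unchanged.

MK08mx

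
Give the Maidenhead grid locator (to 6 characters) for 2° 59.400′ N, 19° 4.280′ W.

Add 180° to longitude and 90° to latitude: 160.9287, 92.9900.
Field: lon ⌊160.9287/20⌋ = 8 → I; lat ⌊92.9900/10⌋ = 9 → J.
Square: lon ⌊0.9287/2⌋ = 0; lat ⌊2.9900/1⌋ = 2.
Subsquare: lon ⌊0.9287/0.0833333⌋ = 11 → l; lat ⌊0.9900/0.0416667⌋ = 23 → x.

IJ02lx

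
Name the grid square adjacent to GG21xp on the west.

GG21wp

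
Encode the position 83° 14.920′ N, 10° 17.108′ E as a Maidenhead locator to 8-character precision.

JR53df49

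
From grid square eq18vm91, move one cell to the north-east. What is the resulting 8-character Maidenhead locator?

EQ18wm02

Longitude extended square 9; +1 → 10, wraps to 0, carry into subsquare.
Longitude subsquare v = 21; +1 → 22 = w.
Latitude extended square 1; +1 → 2.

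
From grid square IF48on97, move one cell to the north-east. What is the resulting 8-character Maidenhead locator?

IF48pn08

Longitude extended square 9; +1 → 10, wraps to 0, carry into subsquare.
Longitude subsquare o = 14; +1 → 15 = p.
Latitude extended square 7; +1 → 8.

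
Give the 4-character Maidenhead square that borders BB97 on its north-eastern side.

CB08

Longitude square 9; +1 → 10, wraps to 0, carry into field.
Longitude field B = 1; +1 → 2 = C.
Latitude square 7; +1 → 8.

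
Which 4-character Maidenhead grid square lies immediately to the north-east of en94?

FN05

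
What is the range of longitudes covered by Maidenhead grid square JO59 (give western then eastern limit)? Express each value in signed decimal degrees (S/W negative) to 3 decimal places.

10.000, 12.000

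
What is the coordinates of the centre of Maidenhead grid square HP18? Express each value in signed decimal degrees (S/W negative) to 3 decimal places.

68.500, -37.000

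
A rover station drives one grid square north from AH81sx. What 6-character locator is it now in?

Latitude subsquare x = 23; +1 → 24, wraps to 0 = a, carry into square.
Latitude square 1; +1 → 2.
The longitude characters are unchanged.

AH82sa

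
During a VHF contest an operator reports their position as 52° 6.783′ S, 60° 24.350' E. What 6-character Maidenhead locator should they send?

MD07ev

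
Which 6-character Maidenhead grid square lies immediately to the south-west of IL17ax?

IL07xw

Longitude subsquare a = 0; −1 → -1, wraps to 23 = x, carry into square.
Longitude square 1; −1 → 0.
Latitude subsquare x = 23; −1 → 22 = w.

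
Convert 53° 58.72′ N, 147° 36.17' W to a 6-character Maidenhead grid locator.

BO63ex

Add 180° to longitude and 90° to latitude: 32.3972, 143.9787.
Field (20°×10°, letters A–R): lon ⌊32.3972/20⌋ = 1 → B; lat ⌊143.9787/10⌋ = 14 → O.
Square (2°×1°, digits 0–9): lon ⌊12.3972/2⌋ = 6; lat ⌊3.9787/1⌋ = 3.
Subsquare (5′×2.5′, letters a–x): lon ⌊0.3972/0.0833333⌋ = 4 → e; lat ⌊0.9787/0.0416667⌋ = 23 → x.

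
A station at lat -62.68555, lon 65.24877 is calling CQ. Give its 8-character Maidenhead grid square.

Shift to the Maidenhead origin (180°W, 90°S): lon 245.24877, lat 27.31445.
Field: lon ⌊245.24877/20⌋ = 12 → M; lat ⌊27.31445/10⌋ = 2 → C.
Square: lon ⌊5.24877/2⌋ = 2; lat ⌊7.31445/1⌋ = 7.
Subsquare: lon ⌊1.24877/0.0833333⌋ = 14 → o; lat ⌊0.31445/0.0416667⌋ = 7 → h.
Extended square: lon ⌊0.08210/0.00833333⌋ = 9; lat ⌊0.02278/0.00416667⌋ = 5.

MC27oh95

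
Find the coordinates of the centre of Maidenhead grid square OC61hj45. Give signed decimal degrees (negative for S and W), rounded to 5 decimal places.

-68.60208, 112.62083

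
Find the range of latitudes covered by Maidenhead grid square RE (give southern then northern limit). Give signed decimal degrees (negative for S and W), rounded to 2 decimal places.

Field R=17, E=4: +17·20° lon, +4·10° lat → SW at lon 160°, lat -50°.
Cell spans 20° lon × 10° lat.
south -50.00, north -40.00.

-50.00, -40.00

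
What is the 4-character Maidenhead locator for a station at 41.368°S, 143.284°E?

Add 180° to longitude and 90° to latitude: 323.28, 48.63.
Field: lon ⌊323.28/20⌋ = 16 → Q; lat ⌊48.63/10⌋ = 4 → E.
Square: lon ⌊3.28/2⌋ = 1; lat ⌊8.63/1⌋ = 8.

QE18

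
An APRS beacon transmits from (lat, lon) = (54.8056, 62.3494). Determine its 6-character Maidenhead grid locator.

Shift to the Maidenhead origin (180°W, 90°S): lon 242.3494, lat 144.8056.
Field: lon ⌊242.3494/20⌋ = 12 → M; lat ⌊144.8056/10⌋ = 14 → O.
Square: lon ⌊2.3494/2⌋ = 1; lat ⌊4.8056/1⌋ = 4.
Subsquare: lon ⌊0.3494/0.0833333⌋ = 4 → e; lat ⌊0.8056/0.0416667⌋ = 19 → t.

MO14et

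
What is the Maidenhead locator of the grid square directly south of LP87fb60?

LP87fa69

Latitude extended square 0; −1 → -1, wraps to 9, carry into subsquare.
Latitude subsquare b = 1; −1 → 0 = a.
The longitude characters are unchanged.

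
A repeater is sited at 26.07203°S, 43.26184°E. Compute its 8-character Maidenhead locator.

Add 180° to longitude and 90° to latitude: 223.26184, 63.92797.
Field (20°×10°, letters A–R): 223.26184/20 → 11 → L, 63.92797/10 → 6 → G; chars LG.
Square (2°×1°, digits 0–9): 3.26184/2 → 1, 3.92797/1 → 3; chars 13.
Subsquare (5′×2.5′, letters a–x): 1.26184/0.0833333 → 15 → p, 0.92797/0.0416667 → 22 → w; chars pw.
Extended square (30″×15″, digits 0–9): 0.01184/0.00833333 → 1, 0.01130/0.00416667 → 2; chars 12.

LG13pw12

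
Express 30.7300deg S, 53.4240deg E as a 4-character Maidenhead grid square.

LF69

Add 180° to longitude and 90° to latitude: 233.42, 59.27.
Field: lon ⌊233.42/20⌋ = 11 → L; lat ⌊59.27/10⌋ = 5 → F.
Square: lon ⌊13.42/2⌋ = 6; lat ⌊9.27/1⌋ = 9.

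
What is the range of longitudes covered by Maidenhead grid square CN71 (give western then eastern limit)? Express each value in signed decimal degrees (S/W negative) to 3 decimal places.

-126.000, -124.000

Field C=2, N=13: +2·20° lon, +13·10° lat → SW at lon -140°, lat 40°.
Square 7, 1: +7·2° lon, +1·1° lat → SW at lon -126°, lat 41°.
Cell spans 2° lon × 1° lat.
west -126.000, east -124.000.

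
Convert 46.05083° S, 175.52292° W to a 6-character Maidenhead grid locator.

Offset from 180°W / 90°S: lon 4.4771°, lat 43.9492°.
Field: 4.4771/20 → 0 → A, 43.9492/10 → 4 → E; chars AE.
Square: 4.4771/2 → 2, 3.9492/1 → 3; chars 23.
Subsquare: 0.4771/0.0833333 → 5 → f, 0.9492/0.0416667 → 22 → w; chars fw.

AE23fw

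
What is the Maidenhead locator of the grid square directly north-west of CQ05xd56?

Longitude extended square 5; −1 → 4.
Latitude extended square 6; +1 → 7.

CQ05xd47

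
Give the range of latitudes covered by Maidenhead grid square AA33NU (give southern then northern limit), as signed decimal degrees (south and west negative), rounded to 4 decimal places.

-86.1667, -86.1250

Field A=0, A=0: +0·20° lon, +0·10° lat → SW at lon -180°, lat -90°.
Square 3, 3: +3·2° lon, +3·1° lat → SW at lon -174°, lat -87°.
Subsquare n=13, u=20: +13·0.0833333° lon, +20·0.0416667° lat → SW at lon -172.917°, lat -86.1667°.
Cell spans 0.0833333° lon × 0.0416667° lat.
south -86.1667, north -86.1250.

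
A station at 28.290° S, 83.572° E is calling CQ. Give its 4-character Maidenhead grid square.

NG11

Add 180° to longitude and 90° to latitude: 263.57, 61.71.
Field (20°×10°, letters A–R): 263.57/20 → 13 → N, 61.71/10 → 6 → G; chars NG.
Square (2°×1°, digits 0–9): 3.57/2 → 1, 1.71/1 → 1; chars 11.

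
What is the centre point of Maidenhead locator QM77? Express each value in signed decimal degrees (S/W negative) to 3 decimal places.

37.500, 155.000

Field Q=16, M=12: +16·20° lon, +12·10° lat → SW at lon 140°, lat 30°.
Square 7, 7: +7·2° lon, +7·1° lat → SW at lon 154°, lat 37°.
Cell spans 2° lon × 1° lat. Centre is SW corner plus half of each.
latitude 37.500, longitude 155.000.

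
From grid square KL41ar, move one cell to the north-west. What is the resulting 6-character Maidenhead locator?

KL31xs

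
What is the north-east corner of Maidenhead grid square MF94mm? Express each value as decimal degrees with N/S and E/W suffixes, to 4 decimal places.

Field M=12, F=5: +12·20° lon, +5·10° lat → SW at lon 60°, lat -40°.
Square 9, 4: +9·2° lon, +4·1° lat → SW at lon 78°, lat -36°.
Subsquare m=12, m=12: +12·0.0833333° lon, +12·0.0416667° lat → SW at lon 79°, lat -35.5°.
Cell spans 0.0833333° lon × 0.0416667° lat. NE corner is SW corner plus one full cell.
latitude 35.4583° S, longitude 79.0833° E.

35.4583° S, 79.0833° E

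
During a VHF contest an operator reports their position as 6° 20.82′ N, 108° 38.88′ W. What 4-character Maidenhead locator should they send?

Add 180° to longitude and 90° to latitude: 71.35, 96.35.
Field: lon ⌊71.35/20⌋ = 3 → D; lat ⌊96.35/10⌋ = 9 → J.
Square: lon ⌊11.35/2⌋ = 5; lat ⌊6.35/1⌋ = 6.

DJ56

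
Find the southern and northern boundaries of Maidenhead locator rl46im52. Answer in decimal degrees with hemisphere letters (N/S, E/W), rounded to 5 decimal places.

26.50833° N, 26.51250° N

Field R=17, L=11: +17·20° lon, +11·10° lat → SW at lon 160°, lat 20°.
Square 4, 6: +4·2° lon, +6·1° lat → SW at lon 168°, lat 26°.
Subsquare i=8, m=12: +8·0.0833333° lon, +12·0.0416667° lat → SW at lon 168.667°, lat 26.5°.
Extended square 5, 2: +5·0.00833333° lon, +2·0.00416667° lat → SW at lon 168.708°, lat 26.5083°.
Cell spans 0.00833333° lon × 0.00416667° lat.
south 26.50833° N, north 26.51250° N.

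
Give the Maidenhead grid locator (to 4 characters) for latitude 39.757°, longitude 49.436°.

Add 180° to longitude and 90° to latitude: 229.44, 129.76.
Field: 229.44/20 → 11 → L, 129.76/10 → 12 → M; chars LM.
Square: 9.44/2 → 4, 9.76/1 → 9; chars 49.

LM49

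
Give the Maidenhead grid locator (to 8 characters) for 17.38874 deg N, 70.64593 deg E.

Offset from 180°W / 90°S: lon 250.64593°, lat 107.38874°.
Field: 250.64593/20 → 12 → M, 107.38874/10 → 10 → K; chars MK.
Square: 10.64593/2 → 5, 7.38874/1 → 7; chars 57.
Subsquare: 0.64593/0.0833333 → 7 → h, 0.38874/0.0416667 → 9 → j; chars hj.
Extended square: 0.06260/0.00833333 → 7, 0.01374/0.00416667 → 3; chars 73.

MK57hj73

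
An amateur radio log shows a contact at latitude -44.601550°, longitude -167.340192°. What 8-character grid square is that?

Add 180° to longitude and 90° to latitude: 12.65981, 45.39845.
Field: 12.65981/20 → 0 → A, 45.39845/10 → 4 → E; chars AE.
Square: 12.65981/2 → 6, 5.39845/1 → 5; chars 65.
Subsquare: 0.65981/0.0833333 → 7 → h, 0.39845/0.0416667 → 9 → j; chars hj.
Extended square: 0.07647/0.00833333 → 9, 0.02345/0.00416667 → 5; chars 95.

AE65hj95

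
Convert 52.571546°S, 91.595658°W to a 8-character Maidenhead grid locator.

ED47ek82

Offset from 180°W / 90°S: lon 88.40434°, lat 37.42845°.
Field (20°×10°, letters A–R): lon ⌊88.40434/20⌋ = 4 → E; lat ⌊37.42845/10⌋ = 3 → D.
Square (2°×1°, digits 0–9): lon ⌊8.40434/2⌋ = 4; lat ⌊7.42845/1⌋ = 7.
Subsquare (5′×2.5′, letters a–x): lon ⌊0.40434/0.0833333⌋ = 4 → e; lat ⌊0.42845/0.0416667⌋ = 10 → k.
Extended square (30″×15″, digits 0–9): lon ⌊0.07101/0.00833333⌋ = 8; lat ⌊0.01179/0.00416667⌋ = 2.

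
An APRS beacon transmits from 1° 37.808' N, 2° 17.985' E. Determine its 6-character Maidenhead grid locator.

JJ11dp

Add 180° to longitude and 90° to latitude: 182.2997, 91.6301.
Field: 182.2997/20 → 9 → J, 91.6301/10 → 9 → J; chars JJ.
Square: 2.2997/2 → 1, 1.6301/1 → 1; chars 11.
Subsquare: 0.2997/0.0833333 → 3 → d, 0.6301/0.0416667 → 15 → p; chars dp.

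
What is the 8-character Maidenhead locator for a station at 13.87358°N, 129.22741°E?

Offset from 180°W / 90°S: lon 309.22741°, lat 103.87358°.
Field (20°×10°, letters A–R): 309.22741/20 → 15 → P, 103.87358/10 → 10 → K; chars PK.
Square (2°×1°, digits 0–9): 9.22741/2 → 4, 3.87358/1 → 3; chars 43.
Subsquare (5′×2.5′, letters a–x): 1.22741/0.0833333 → 14 → o, 0.87358/0.0416667 → 20 → u; chars ou.
Extended square (30″×15″, digits 0–9): 0.06074/0.00833333 → 7, 0.04025/0.00416667 → 9; chars 79.

PK43ou79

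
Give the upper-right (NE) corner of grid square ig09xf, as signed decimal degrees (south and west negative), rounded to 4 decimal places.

-20.7500, -18.0000

Field I=8, G=6: +8·20° lon, +6·10° lat → SW at lon -20°, lat -30°.
Square 0, 9: +0·2° lon, +9·1° lat → SW at lon -20°, lat -21°.
Subsquare x=23, f=5: +23·0.0833333° lon, +5·0.0416667° lat → SW at lon -18.0833°, lat -20.7917°.
Cell spans 0.0833333° lon × 0.0416667° lat. NE corner is SW corner plus one full cell.
latitude -20.7500, longitude -18.0000.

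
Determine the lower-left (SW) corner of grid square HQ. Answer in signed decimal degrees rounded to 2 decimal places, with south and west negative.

70.00, -40.00

Field H=7, Q=16: +7·20° lon, +16·10° lat → SW at lon -40°, lat 70°.
latitude 70.00, longitude -40.00.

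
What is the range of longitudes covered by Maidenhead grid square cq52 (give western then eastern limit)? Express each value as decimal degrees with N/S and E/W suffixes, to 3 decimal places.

Field C=2, Q=16: +2·20° lon, +16·10° lat → SW at lon -140°, lat 70°.
Square 5, 2: +5·2° lon, +2·1° lat → SW at lon -130°, lat 72°.
Cell spans 2° lon × 1° lat.
west 130.000° W, east 128.000° W.

130.000° W, 128.000° W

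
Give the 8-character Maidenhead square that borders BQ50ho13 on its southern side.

Latitude extended square 3; −1 → 2.
The longitude characters are unchanged.

BQ50ho12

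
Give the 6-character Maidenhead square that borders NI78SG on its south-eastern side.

Longitude subsquare s = 18; +1 → 19 = t.
Latitude subsquare g = 6; −1 → 5 = f.

NI78tf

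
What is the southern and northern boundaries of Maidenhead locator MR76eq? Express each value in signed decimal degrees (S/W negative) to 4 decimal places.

Field M=12, R=17: +12·20° lon, +17·10° lat → SW at lon 60°, lat 80°.
Square 7, 6: +7·2° lon, +6·1° lat → SW at lon 74°, lat 86°.
Subsquare e=4, q=16: +4·0.0833333° lon, +16·0.0416667° lat → SW at lon 74.3333°, lat 86.6667°.
Cell spans 0.0833333° lon × 0.0416667° lat.
south 86.6667, north 86.7083.

86.6667, 86.7083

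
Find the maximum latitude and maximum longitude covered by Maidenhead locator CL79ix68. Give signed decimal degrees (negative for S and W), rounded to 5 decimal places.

Field C=2, L=11: +2·20° lon, +11·10° lat → SW at lon -140°, lat 20°.
Square 7, 9: +7·2° lon, +9·1° lat → SW at lon -126°, lat 29°.
Subsquare i=8, x=23: +8·0.0833333° lon, +23·0.0416667° lat → SW at lon -125.333°, lat 29.9583°.
Extended square 6, 8: +6·0.00833333° lon, +8·0.00416667° lat → SW at lon -125.283°, lat 29.9917°.
Cell spans 0.00833333° lon × 0.00416667° lat. NE corner is SW corner plus one full cell.
latitude 29.99583, longitude -125.27500.

29.99583, -125.27500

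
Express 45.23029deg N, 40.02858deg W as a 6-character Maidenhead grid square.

Offset from 180°W / 90°S: lon 139.9714°, lat 135.2303°.
Field: lon ⌊139.9714/20⌋ = 6 → G; lat ⌊135.2303/10⌋ = 13 → N.
Square: lon ⌊19.9714/2⌋ = 9; lat ⌊5.2303/1⌋ = 5.
Subsquare: lon ⌊1.9714/0.0833333⌋ = 23 → x; lat ⌊0.2303/0.0416667⌋ = 5 → f.

GN95xf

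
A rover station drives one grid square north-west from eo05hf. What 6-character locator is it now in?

Longitude subsquare h = 7; −1 → 6 = g.
Latitude subsquare f = 5; +1 → 6 = g.

EO05gg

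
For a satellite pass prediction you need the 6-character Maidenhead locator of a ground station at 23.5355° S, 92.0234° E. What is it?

Offset from 180°W / 90°S: lon 272.0234°, lat 66.4645°.
Field: lon ⌊272.0234/20⌋ = 13 → N; lat ⌊66.4645/10⌋ = 6 → G.
Square: lon ⌊12.0234/2⌋ = 6; lat ⌊6.4645/1⌋ = 6.
Subsquare: lon ⌊0.0234/0.0833333⌋ = 0 → a; lat ⌊0.4645/0.0416667⌋ = 11 → l.

NG66al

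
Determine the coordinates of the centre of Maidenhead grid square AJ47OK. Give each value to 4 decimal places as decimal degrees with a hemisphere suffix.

7.4375° N, 170.7917° W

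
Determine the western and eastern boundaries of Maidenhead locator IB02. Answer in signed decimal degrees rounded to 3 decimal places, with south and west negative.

-20.000, -18.000

Field I=8, B=1: +8·20° lon, +1·10° lat → SW at lon -20°, lat -80°.
Square 0, 2: +0·2° lon, +2·1° lat → SW at lon -20°, lat -78°.
Cell spans 2° lon × 1° lat.
west -20.000, east -18.000.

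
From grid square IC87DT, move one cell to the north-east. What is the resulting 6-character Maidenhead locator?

IC87eu

Longitude subsquare d = 3; +1 → 4 = e.
Latitude subsquare t = 19; +1 → 20 = u.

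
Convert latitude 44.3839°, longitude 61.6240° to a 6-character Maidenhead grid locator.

MN04tj

Offset from 180°W / 90°S: lon 241.6240°, lat 134.3839°.
Field: lon ⌊241.6240/20⌋ = 12 → M; lat ⌊134.3839/10⌋ = 13 → N.
Square: lon ⌊1.6240/2⌋ = 0; lat ⌊4.3839/1⌋ = 4.
Subsquare: lon ⌊1.6240/0.0833333⌋ = 19 → t; lat ⌊0.3839/0.0416667⌋ = 9 → j.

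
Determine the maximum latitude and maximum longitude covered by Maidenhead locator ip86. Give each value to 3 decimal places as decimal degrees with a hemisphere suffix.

Field I=8, P=15: +8·20° lon, +15·10° lat → SW at lon -20°, lat 60°.
Square 8, 6: +8·2° lon, +6·1° lat → SW at lon -4°, lat 66°.
Cell spans 2° lon × 1° lat. NE corner is SW corner plus one full cell.
latitude 67.000° N, longitude 2.000° W.

67.000° N, 2.000° W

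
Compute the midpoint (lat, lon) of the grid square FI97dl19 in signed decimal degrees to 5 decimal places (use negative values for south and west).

-2.50208, -61.73750

Field F=5, I=8: +5·20° lon, +8·10° lat → SW at lon -80°, lat -10°.
Square 9, 7: +9·2° lon, +7·1° lat → SW at lon -62°, lat -3°.
Subsquare d=3, l=11: +3·0.0833333° lon, +11·0.0416667° lat → SW at lon -61.75°, lat -2.54167°.
Extended square 1, 9: +1·0.00833333° lon, +9·0.00416667° lat → SW at lon -61.7417°, lat -2.50417°.
Cell spans 0.00833333° lon × 0.00416667° lat. Centre is SW corner plus half of each.
latitude -2.50208, longitude -61.73750.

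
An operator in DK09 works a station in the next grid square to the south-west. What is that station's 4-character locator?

Longitude square 0; −1 → -1, wraps to 9, carry into field.
Longitude field D = 3; −1 → 2 = C.
Latitude square 9; −1 → 8.

CK98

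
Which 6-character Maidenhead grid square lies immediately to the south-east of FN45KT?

Longitude subsquare k = 10; +1 → 11 = l.
Latitude subsquare t = 19; −1 → 18 = s.

FN45ls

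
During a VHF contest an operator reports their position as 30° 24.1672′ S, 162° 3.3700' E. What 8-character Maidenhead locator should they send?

Offset from 180°W / 90°S: lon 342.05617°, lat 59.59721°.
Field: lon ⌊342.05617/20⌋ = 17 → R; lat ⌊59.59721/10⌋ = 5 → F.
Square: lon ⌊2.05617/2⌋ = 1; lat ⌊9.59721/1⌋ = 9.
Subsquare: lon ⌊0.05617/0.0833333⌋ = 0 → a; lat ⌊0.59721/0.0416667⌋ = 14 → o.
Extended square: lon ⌊0.05617/0.00833333⌋ = 6; lat ⌊0.01388/0.00416667⌋ = 3.

RF19ao63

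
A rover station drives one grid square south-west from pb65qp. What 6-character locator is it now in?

PB65po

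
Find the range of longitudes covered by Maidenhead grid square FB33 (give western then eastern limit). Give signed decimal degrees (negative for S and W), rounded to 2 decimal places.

Field F=5, B=1: +5·20° lon, +1·10° lat → SW at lon -80°, lat -80°.
Square 3, 3: +3·2° lon, +3·1° lat → SW at lon -74°, lat -77°.
Cell spans 2° lon × 1° lat.
west -74.00, east -72.00.

-74.00, -72.00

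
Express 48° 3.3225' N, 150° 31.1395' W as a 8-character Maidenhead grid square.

BN48rb73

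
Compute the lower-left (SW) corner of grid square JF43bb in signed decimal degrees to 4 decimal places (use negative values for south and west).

Field J=9, F=5: +9·20° lon, +5·10° lat → SW at lon 0°, lat -40°.
Square 4, 3: +4·2° lon, +3·1° lat → SW at lon 8°, lat -37°.
Subsquare b=1, b=1: +1·0.0833333° lon, +1·0.0416667° lat → SW at lon 8.08333°, lat -36.9583°.
latitude -36.9583, longitude 8.0833.

-36.9583, 8.0833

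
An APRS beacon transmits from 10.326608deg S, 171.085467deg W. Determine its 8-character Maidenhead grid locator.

AH49kq91

Offset from 180°W / 90°S: lon 8.91453°, lat 79.67339°.
Field: lon ⌊8.91453/20⌋ = 0 → A; lat ⌊79.67339/10⌋ = 7 → H.
Square: lon ⌊8.91453/2⌋ = 4; lat ⌊9.67339/1⌋ = 9.
Subsquare: lon ⌊0.91453/0.0833333⌋ = 10 → k; lat ⌊0.67339/0.0416667⌋ = 16 → q.
Extended square: lon ⌊0.08120/0.00833333⌋ = 9; lat ⌊0.00673/0.00416667⌋ = 1.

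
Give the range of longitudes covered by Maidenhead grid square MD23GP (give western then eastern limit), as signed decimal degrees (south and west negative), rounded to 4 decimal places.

Field M=12, D=3: +12·20° lon, +3·10° lat → SW at lon 60°, lat -60°.
Square 2, 3: +2·2° lon, +3·1° lat → SW at lon 64°, lat -57°.
Subsquare g=6, p=15: +6·0.0833333° lon, +15·0.0416667° lat → SW at lon 64.5°, lat -56.375°.
Cell spans 0.0833333° lon × 0.0416667° lat.
west 64.5000, east 64.5833.

64.5000, 64.5833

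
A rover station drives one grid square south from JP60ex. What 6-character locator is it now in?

Latitude subsquare x = 23; −1 → 22 = w.
The longitude characters are unchanged.

JP60ew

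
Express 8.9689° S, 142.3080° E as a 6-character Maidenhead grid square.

QI11da

Offset from 180°W / 90°S: lon 322.3080°, lat 81.0311°.
Field: 322.3080/20 → 16 → Q, 81.0311/10 → 8 → I; chars QI.
Square: 2.3080/2 → 1, 1.0311/1 → 1; chars 11.
Subsquare: 0.3080/0.0833333 → 3 → d, 0.0311/0.0416667 → 0 → a; chars da.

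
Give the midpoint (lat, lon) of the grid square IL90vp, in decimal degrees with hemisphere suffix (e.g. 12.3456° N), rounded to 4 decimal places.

20.6458° N, 0.2083° W

Field I=8, L=11: +8·20° lon, +11·10° lat → SW at lon -20°, lat 20°.
Square 9, 0: +9·2° lon, +0·1° lat → SW at lon -2°, lat 20°.
Subsquare v=21, p=15: +21·0.0833333° lon, +15·0.0416667° lat → SW at lon -0.25°, lat 20.625°.
Cell spans 0.0833333° lon × 0.0416667° lat. Centre is SW corner plus half of each.
latitude 20.6458° N, longitude 0.2083° W.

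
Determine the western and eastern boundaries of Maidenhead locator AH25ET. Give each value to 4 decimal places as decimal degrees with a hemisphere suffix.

175.6667° W, 175.5833° W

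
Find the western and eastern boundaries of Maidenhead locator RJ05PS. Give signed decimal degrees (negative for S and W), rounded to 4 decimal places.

161.2500, 161.3333

Field R=17, J=9: +17·20° lon, +9·10° lat → SW at lon 160°, lat 0°.
Square 0, 5: +0·2° lon, +5·1° lat → SW at lon 160°, lat 5°.
Subsquare p=15, s=18: +15·0.0833333° lon, +18·0.0416667° lat → SW at lon 161.25°, lat 5.75°.
Cell spans 0.0833333° lon × 0.0416667° lat.
west 161.2500, east 161.3333.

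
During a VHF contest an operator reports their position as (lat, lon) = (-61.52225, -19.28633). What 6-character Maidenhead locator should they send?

Add 180° to longitude and 90° to latitude: 160.7137, 28.4778.
Field (20°×10°, letters A–R): 160.7137/20 → 8 → I, 28.4778/10 → 2 → C; chars IC.
Square (2°×1°, digits 0–9): 0.7137/2 → 0, 8.4778/1 → 8; chars 08.
Subsquare (5′×2.5′, letters a–x): 0.7137/0.0833333 → 8 → i, 0.4778/0.0416667 → 11 → l; chars il.

IC08il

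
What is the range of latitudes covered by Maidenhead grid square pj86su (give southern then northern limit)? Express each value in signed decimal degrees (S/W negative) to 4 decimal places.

6.8333, 6.8750

Field P=15, J=9: +15·20° lon, +9·10° lat → SW at lon 120°, lat 0°.
Square 8, 6: +8·2° lon, +6·1° lat → SW at lon 136°, lat 6°.
Subsquare s=18, u=20: +18·0.0833333° lon, +20·0.0416667° lat → SW at lon 137.5°, lat 6.83333°.
Cell spans 0.0833333° lon × 0.0416667° lat.
south 6.8333, north 6.8750.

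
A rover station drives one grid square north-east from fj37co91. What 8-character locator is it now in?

FJ37do02

Longitude extended square 9; +1 → 10, wraps to 0, carry into subsquare.
Longitude subsquare c = 2; +1 → 3 = d.
Latitude extended square 1; +1 → 2.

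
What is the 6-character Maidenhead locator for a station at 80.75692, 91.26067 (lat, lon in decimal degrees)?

Add 180° to longitude and 90° to latitude: 271.2607, 170.7569.
Field: lon ⌊271.2607/20⌋ = 13 → N; lat ⌊170.7569/10⌋ = 17 → R.
Square: lon ⌊11.2607/2⌋ = 5; lat ⌊0.7569/1⌋ = 0.
Subsquare: lon ⌊1.2607/0.0833333⌋ = 15 → p; lat ⌊0.7569/0.0416667⌋ = 18 → s.

NR50ps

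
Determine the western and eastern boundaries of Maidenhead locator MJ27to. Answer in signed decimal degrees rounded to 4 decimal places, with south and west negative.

65.5833, 65.6667

Field M=12, J=9: +12·20° lon, +9·10° lat → SW at lon 60°, lat 0°.
Square 2, 7: +2·2° lon, +7·1° lat → SW at lon 64°, lat 7°.
Subsquare t=19, o=14: +19·0.0833333° lon, +14·0.0416667° lat → SW at lon 65.5833°, lat 7.58333°.
Cell spans 0.0833333° lon × 0.0416667° lat.
west 65.5833, east 65.6667.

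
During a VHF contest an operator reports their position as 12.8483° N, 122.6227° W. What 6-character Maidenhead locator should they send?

CK82qu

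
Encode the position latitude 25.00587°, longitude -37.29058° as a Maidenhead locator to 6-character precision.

Add 180° to longitude and 90° to latitude: 142.7094, 115.0059.
Field: 142.7094/20 → 7 → H, 115.0059/10 → 11 → L; chars HL.
Square: 2.7094/2 → 1, 5.0059/1 → 5; chars 15.
Subsquare: 0.7094/0.0833333 → 8 → i, 0.0059/0.0416667 → 0 → a; chars ia.

HL15ia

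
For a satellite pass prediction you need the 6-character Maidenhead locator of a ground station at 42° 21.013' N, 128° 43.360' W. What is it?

Add 180° to longitude and 90° to latitude: 51.2773, 132.3502.
Field (20°×10°, letters A–R): 51.2773/20 → 2 → C, 132.3502/10 → 13 → N; chars CN.
Square (2°×1°, digits 0–9): 11.2773/2 → 5, 2.3502/1 → 2; chars 52.
Subsquare (5′×2.5′, letters a–x): 1.2773/0.0833333 → 15 → p, 0.3502/0.0416667 → 8 → i; chars pi.

CN52pi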